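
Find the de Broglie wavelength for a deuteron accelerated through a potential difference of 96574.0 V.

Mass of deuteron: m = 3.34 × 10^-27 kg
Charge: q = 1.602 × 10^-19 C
6.52 × 10^-14 m

When a particle is accelerated through voltage V, it gains kinetic energy KE = qV.

The de Broglie wavelength is then λ = h/√(2mqV):

λ = h/√(2mqV)
λ = (6.626 × 10^-34 J·s) / √(2 × 3.34 × 10^-27 kg × 1.602 × 10^-19 C × 96574.0 V)
λ = 6.52 × 10^-14 m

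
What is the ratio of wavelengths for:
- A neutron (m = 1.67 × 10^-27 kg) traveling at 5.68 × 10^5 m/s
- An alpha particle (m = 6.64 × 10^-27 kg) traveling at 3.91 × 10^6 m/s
λ₁/λ₂ = 27.4

Using λ = h/(mv):

λ₁ = h/(m₁v₁) = 6.99 × 10^-13 m
λ₂ = h/(m₂v₂) = 2.55 × 10^-14 m

Ratio λ₁/λ₂ = (m₂v₂)/(m₁v₁)
         = (6.64 × 10^-27 kg × 3.91 × 10^6 m/s) / (1.67 × 10^-27 kg × 5.68 × 10^5 m/s)
         = 27.4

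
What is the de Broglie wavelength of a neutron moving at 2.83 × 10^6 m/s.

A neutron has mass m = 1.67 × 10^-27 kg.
1.40 × 10^-13 m

Using the de Broglie relation λ = h/(mv):

λ = h/(mv)
λ = (6.626 × 10^-34 J·s) / (1.67 × 10^-27 kg × 2.83 × 10^6 m/s)
λ = 1.40 × 10^-13 m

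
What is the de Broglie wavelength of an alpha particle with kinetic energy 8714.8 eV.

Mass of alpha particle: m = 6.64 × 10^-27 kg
1.54 × 10^-13 m

Using λ = h/√(2mKE):

First convert KE to Joules: KE = 8714.8 eV = 1.396 × 10^-15 J

λ = h/√(2mKE)
λ = (6.626 × 10^-34 J·s) / √(2 × 6.64 × 10^-27 kg × 1.396 × 10^-15 J)
λ = 1.54 × 10^-13 m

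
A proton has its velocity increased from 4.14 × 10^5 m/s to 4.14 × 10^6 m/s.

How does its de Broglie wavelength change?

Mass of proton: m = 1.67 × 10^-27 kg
The wavelength decreases by a factor of 10.

Using λ = h/(mv):

Initial wavelength: λ₁ = h/(mv₁) = 9.58 × 10^-13 m
Final wavelength: λ₂ = h/(mv₂) = 9.58 × 10^-14 m

Since λ ∝ 1/v, when velocity increases by a factor of 10, the wavelength decreases by a factor of 10.

λ₂/λ₁ = v₁/v₂ = 1/10

The wavelength decreases by a factor of 10.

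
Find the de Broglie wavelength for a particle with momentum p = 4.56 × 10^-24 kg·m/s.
1.45 × 10^-10 m

Using the de Broglie relation λ = h/p:

λ = h/p
λ = (6.626 × 10^-34 J·s) / (4.56 × 10^-24 kg·m/s)
λ = 1.45 × 10^-10 m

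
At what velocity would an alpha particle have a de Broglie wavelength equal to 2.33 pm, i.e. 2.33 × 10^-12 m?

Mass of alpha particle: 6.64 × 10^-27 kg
4.28 × 10^4 m/s

From λ = h/(mv), solve for v:

v = h/(mλ)
v = (6.626 × 10^-34 J·s) / (6.64 × 10^-27 kg × 2.33 × 10^-12 m)
v = 4.28 × 10^4 m/s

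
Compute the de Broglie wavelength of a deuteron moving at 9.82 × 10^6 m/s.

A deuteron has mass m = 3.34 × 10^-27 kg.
2.02 × 10^-14 m

Using the de Broglie relation λ = h/(mv):

λ = h/(mv)
λ = (6.626 × 10^-34 J·s) / (3.34 × 10^-27 kg × 9.82 × 10^6 m/s)
λ = 2.02 × 10^-14 m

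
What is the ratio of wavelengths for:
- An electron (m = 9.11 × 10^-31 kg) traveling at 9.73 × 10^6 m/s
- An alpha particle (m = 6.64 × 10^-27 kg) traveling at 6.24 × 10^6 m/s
λ₁/λ₂ = 4.67 × 10^3

Using λ = h/(mv):

λ₁ = h/(m₁v₁) = 7.48 × 10^-11 m
λ₂ = h/(m₂v₂) = 1.60 × 10^-14 m

Ratio λ₁/λ₂ = (m₂v₂)/(m₁v₁)
         = (6.64 × 10^-27 kg × 6.24 × 10^6 m/s) / (9.11 × 10^-31 kg × 9.73 × 10^6 m/s)
         = 4.67 × 10^3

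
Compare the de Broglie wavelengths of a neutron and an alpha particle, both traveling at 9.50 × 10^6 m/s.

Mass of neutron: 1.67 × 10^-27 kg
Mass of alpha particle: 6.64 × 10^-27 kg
The neutron has the longer wavelength.

Using λ = h/(mv), since both particles have the same velocity, the wavelength depends only on mass.

For neutron: λ₁ = h/(m₁v) = 4.18 × 10^-14 m
For alpha particle: λ₂ = h/(m₂v) = 1.05 × 10^-14 m

Since λ ∝ 1/m at constant velocity, the lighter particle has the longer wavelength.

The neutron has the longer de Broglie wavelength.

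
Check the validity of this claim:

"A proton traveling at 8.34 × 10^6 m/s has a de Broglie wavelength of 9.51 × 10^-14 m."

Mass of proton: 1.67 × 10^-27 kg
False

The claim is incorrect.

Using λ = h/(mv):
λ = (6.626 × 10^-34 J·s) / (1.67 × 10^-27 kg × 8.34 × 10^6 m/s)
λ = 4.76 × 10^-14 m

The actual wavelength differs from the claimed 9.51 × 10^-14 m.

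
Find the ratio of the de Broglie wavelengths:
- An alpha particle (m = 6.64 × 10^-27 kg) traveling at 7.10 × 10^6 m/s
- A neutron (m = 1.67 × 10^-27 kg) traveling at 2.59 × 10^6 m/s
λ₁/λ₂ = 0.0917

Using λ = h/(mv):

λ₁ = h/(m₁v₁) = 1.41 × 10^-14 m
λ₂ = h/(m₂v₂) = 1.53 × 10^-13 m

Ratio λ₁/λ₂ = (m₂v₂)/(m₁v₁)
         = (1.67 × 10^-27 kg × 2.59 × 10^6 m/s) / (6.64 × 10^-27 kg × 7.10 × 10^6 m/s)
         = 0.0917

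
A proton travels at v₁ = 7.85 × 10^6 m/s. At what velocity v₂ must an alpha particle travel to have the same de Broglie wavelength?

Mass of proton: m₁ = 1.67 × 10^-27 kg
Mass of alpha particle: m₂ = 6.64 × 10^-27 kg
v₂ = 1.97 × 10^6 m/s

For equal de Broglie wavelengths: λ₁ = λ₂

h/(m₁v₁) = h/(m₂v₂)
m₁v₁ = m₂v₂
v₂ = v₁ · (m₁/m₂)

v₂ = 7.85 × 10^6 m/s × (1.67 × 10^-27 kg / 6.64 × 10^-27 kg)
v₂ = 1.97 × 10^6 m/s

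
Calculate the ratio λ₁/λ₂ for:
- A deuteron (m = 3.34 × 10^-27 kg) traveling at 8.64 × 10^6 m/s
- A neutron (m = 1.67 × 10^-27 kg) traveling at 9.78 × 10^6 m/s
λ₁/λ₂ = 0.566

Using λ = h/(mv):

λ₁ = h/(m₁v₁) = 2.30 × 10^-14 m
λ₂ = h/(m₂v₂) = 4.06 × 10^-14 m

Ratio λ₁/λ₂ = (m₂v₂)/(m₁v₁)
         = (1.67 × 10^-27 kg × 9.78 × 10^6 m/s) / (3.34 × 10^-27 kg × 8.64 × 10^6 m/s)
         = 0.566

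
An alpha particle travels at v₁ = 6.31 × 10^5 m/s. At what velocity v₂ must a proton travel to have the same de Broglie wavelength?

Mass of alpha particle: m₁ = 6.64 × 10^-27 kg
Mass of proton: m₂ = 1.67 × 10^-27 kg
v₂ = 2.51 × 10^6 m/s

For equal de Broglie wavelengths: λ₁ = λ₂

h/(m₁v₁) = h/(m₂v₂)
m₁v₁ = m₂v₂
v₂ = v₁ · (m₁/m₂)

v₂ = 6.31 × 10^5 m/s × (6.64 × 10^-27 kg / 1.67 × 10^-27 kg)
v₂ = 2.51 × 10^6 m/s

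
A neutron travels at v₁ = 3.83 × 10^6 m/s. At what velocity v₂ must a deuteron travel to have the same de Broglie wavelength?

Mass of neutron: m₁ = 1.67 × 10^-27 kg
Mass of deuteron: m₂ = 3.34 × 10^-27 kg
v₂ = 1.92 × 10^6 m/s

For equal de Broglie wavelengths: λ₁ = λ₂

h/(m₁v₁) = h/(m₂v₂)
m₁v₁ = m₂v₂
v₂ = v₁ · (m₁/m₂)

v₂ = 3.83 × 10^6 m/s × (1.67 × 10^-27 kg / 3.34 × 10^-27 kg)
v₂ = 1.92 × 10^6 m/s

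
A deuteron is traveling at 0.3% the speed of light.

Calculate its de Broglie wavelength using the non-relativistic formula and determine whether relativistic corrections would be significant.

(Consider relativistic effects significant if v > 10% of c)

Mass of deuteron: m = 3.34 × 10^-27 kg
No, relativistic corrections are not needed.

Using the non-relativistic de Broglie formula λ = h/(mv):

v = 0.3% × c = 8.994 × 10^5 m/s

λ = h/(mv)
λ = (6.626 × 10^-34 J·s) / (3.34 × 10^-27 kg × 8.994 × 10^5 m/s)
λ = 2.21 × 10^-13 m

Since v = 0.3% of c < 10% of c, relativistic corrections are NOT significant and this non-relativistic result is a good approximation.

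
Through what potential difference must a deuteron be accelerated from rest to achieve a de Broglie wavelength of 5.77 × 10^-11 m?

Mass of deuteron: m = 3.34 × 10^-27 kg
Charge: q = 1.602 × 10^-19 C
1.23 × 10^-1 V

From λ = h/√(2mqV), we solve for V:

λ² = h²/(2mqV)
V = h²/(2mqλ²)
V = (6.626 × 10^-34 J·s)² / (2 × 3.34 × 10^-27 kg × 1.602 × 10^-19 C × (5.77 × 10^-11 m)²)
V = 1.23 × 10^-1 V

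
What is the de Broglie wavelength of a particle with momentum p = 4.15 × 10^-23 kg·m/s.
1.60 × 10^-11 m

Using the de Broglie relation λ = h/p:

λ = h/p
λ = (6.626 × 10^-34 J·s) / (4.15 × 10^-23 kg·m/s)
λ = 1.60 × 10^-11 m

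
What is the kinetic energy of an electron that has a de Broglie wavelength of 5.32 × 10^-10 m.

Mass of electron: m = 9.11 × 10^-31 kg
8.51 × 10^-19 J (or 5.31 eV)

From λ = h/√(2mKE), we solve for KE:

λ² = h²/(2mKE)
KE = h²/(2mλ²)
KE = (6.626 × 10^-34 J·s)² / (2 × 9.11 × 10^-31 kg × (5.32 × 10^-10 m)²)
KE = 8.51 × 10^-19 J
KE = 5.31 eV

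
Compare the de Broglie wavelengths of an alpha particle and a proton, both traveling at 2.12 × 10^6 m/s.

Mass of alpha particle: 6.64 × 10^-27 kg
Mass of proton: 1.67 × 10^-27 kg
The proton has the longer wavelength.

Using λ = h/(mv), since both particles have the same velocity, the wavelength depends only on mass.

For alpha particle: λ₁ = h/(m₁v) = 4.71 × 10^-14 m
For proton: λ₂ = h/(m₂v) = 1.87 × 10^-13 m

Since λ ∝ 1/m at constant velocity, the lighter particle has the longer wavelength.

The proton has the longer de Broglie wavelength.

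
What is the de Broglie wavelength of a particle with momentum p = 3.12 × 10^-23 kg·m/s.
2.12 × 10^-11 m

Using the de Broglie relation λ = h/p:

λ = h/p
λ = (6.626 × 10^-34 J·s) / (3.12 × 10^-23 kg·m/s)
λ = 2.12 × 10^-11 m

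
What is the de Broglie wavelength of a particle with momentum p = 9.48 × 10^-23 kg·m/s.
6.99 × 10^-12 m

Using the de Broglie relation λ = h/p:

λ = h/p
λ = (6.626 × 10^-34 J·s) / (9.48 × 10^-23 kg·m/s)
λ = 6.99 × 10^-12 m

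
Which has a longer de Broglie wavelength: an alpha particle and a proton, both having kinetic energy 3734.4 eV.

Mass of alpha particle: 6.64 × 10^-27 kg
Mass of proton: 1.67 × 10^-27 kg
The proton has the longer wavelength.

Using λ = h/√(2mKE):

For alpha particle: λ₁ = h/√(2m₁KE) = 2.35 × 10^-13 m
For proton: λ₂ = h/√(2m₂KE) = 4.69 × 10^-13 m

Since λ ∝ 1/√m at constant kinetic energy, the lighter particle has the longer wavelength.

The proton has the longer de Broglie wavelength.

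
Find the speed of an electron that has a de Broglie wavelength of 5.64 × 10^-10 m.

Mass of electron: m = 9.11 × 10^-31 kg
1.29 × 10^6 m/s

From the de Broglie relation λ = h/(mv), we solve for v:

v = h/(mλ)
v = (6.626 × 10^-34 J·s) / (9.11 × 10^-31 kg × 5.64 × 10^-10 m)
v = 1.29 × 10^6 m/s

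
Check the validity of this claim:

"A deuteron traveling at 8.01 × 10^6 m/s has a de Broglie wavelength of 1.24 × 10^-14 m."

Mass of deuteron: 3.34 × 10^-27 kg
False

The claim is incorrect.

Using λ = h/(mv):
λ = (6.626 × 10^-34 J·s) / (3.34 × 10^-27 kg × 8.01 × 10^6 m/s)
λ = 2.48 × 10^-14 m

The actual wavelength differs from the claimed 1.24 × 10^-14 m.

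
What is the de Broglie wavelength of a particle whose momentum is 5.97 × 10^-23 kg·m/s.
1.11 × 10^-11 m

Using the de Broglie relation λ = h/p:

λ = h/p
λ = (6.626 × 10^-34 J·s) / (5.97 × 10^-23 kg·m/s)
λ = 1.11 × 10^-11 m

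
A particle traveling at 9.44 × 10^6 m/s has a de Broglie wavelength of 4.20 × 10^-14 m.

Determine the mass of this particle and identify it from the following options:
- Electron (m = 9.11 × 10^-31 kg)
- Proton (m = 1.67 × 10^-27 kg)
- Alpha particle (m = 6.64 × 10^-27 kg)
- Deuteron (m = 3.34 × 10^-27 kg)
The particle is a proton.

From λ = h/(mv), solve for mass:

m = h/(λv)
m = (6.626 × 10^-34 J·s) / (4.20 × 10^-14 m × 9.44 × 10^6 m/s)
m = 1.67 × 10^-27 kg

Comparing with the listed masses, this is closest to a proton.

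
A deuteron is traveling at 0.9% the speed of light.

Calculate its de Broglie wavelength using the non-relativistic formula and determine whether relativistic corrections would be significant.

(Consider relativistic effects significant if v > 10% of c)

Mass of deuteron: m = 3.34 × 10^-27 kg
No, relativistic corrections are not needed.

Using the non-relativistic de Broglie formula λ = h/(mv):

v = 0.9% × c = 2.698 × 10^6 m/s

λ = h/(mv)
λ = (6.626 × 10^-34 J·s) / (3.34 × 10^-27 kg × 2.698 × 10^6 m/s)
λ = 7.35 × 10^-14 m

Since v = 0.9% of c < 10% of c, relativistic corrections are NOT significant and this non-relativistic result is a good approximation.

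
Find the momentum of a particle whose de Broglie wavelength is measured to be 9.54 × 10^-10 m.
6.95 × 10^-25 kg·m/s

From the de Broglie relation λ = h/p, we solve for p:

p = h/λ
p = (6.626 × 10^-34 J·s) / (9.54 × 10^-10 m)
p = 6.95 × 10^-25 kg·m/s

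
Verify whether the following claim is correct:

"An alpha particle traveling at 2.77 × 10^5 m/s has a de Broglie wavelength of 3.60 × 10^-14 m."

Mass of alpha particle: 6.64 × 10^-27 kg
False

The claim is incorrect.

Using λ = h/(mv):
λ = (6.626 × 10^-34 J·s) / (6.64 × 10^-27 kg × 2.77 × 10^5 m/s)
λ = 3.60 × 10^-13 m

The actual wavelength differs from the claimed 3.60 × 10^-14 m.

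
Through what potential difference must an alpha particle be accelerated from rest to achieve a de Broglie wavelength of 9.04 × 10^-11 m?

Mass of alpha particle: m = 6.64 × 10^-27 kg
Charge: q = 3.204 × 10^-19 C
1.26 × 10^-2 V

From λ = h/√(2mqV), we solve for V:

λ² = h²/(2mqV)
V = h²/(2mqλ²)
V = (6.626 × 10^-34 J·s)² / (2 × 6.64 × 10^-27 kg × 3.204 × 10^-19 C × (9.04 × 10^-11 m)²)
V = 1.26 × 10^-2 V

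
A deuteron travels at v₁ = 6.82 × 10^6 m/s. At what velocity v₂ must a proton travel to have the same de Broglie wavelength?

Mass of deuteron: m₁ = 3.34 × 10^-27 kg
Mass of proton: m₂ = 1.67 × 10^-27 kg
v₂ = 1.36 × 10^7 m/s

For equal de Broglie wavelengths: λ₁ = λ₂

h/(m₁v₁) = h/(m₂v₂)
m₁v₁ = m₂v₂
v₂ = v₁ · (m₁/m₂)

v₂ = 6.82 × 10^6 m/s × (3.34 × 10^-27 kg / 1.67 × 10^-27 kg)
v₂ = 1.36 × 10^7 m/s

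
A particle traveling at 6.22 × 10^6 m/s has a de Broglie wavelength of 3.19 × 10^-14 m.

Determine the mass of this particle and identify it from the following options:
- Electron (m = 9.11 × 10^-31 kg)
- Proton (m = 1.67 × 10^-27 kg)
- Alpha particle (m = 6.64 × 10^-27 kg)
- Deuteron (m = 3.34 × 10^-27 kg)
The particle is a deuteron.

From λ = h/(mv), solve for mass:

m = h/(λv)
m = (6.626 × 10^-34 J·s) / (3.19 × 10^-14 m × 6.22 × 10^6 m/s)
m = 3.34 × 10^-27 kg

Comparing with the listed masses, this is closest to a deuteron.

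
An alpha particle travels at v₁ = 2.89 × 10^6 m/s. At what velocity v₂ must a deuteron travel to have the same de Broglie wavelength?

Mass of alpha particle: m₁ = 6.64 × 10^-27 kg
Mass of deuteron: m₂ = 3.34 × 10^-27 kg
v₂ = 5.75 × 10^6 m/s

For equal de Broglie wavelengths: λ₁ = λ₂

h/(m₁v₁) = h/(m₂v₂)
m₁v₁ = m₂v₂
v₂ = v₁ · (m₁/m₂)

v₂ = 2.89 × 10^6 m/s × (6.64 × 10^-27 kg / 3.34 × 10^-27 kg)
v₂ = 5.75 × 10^6 m/s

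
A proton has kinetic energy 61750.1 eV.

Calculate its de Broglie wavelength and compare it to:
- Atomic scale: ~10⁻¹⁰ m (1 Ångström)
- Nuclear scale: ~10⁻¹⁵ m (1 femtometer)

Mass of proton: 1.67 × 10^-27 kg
λ = 1.15 × 10^-13 m, which is between nuclear and atomic scales.

Using λ = h/√(2mKE):

KE = 61750.1 eV = 9.893 × 10^-15 J

λ = h/√(2mKE)
λ = (6.626 × 10^-34 J·s) / √(2 × 1.67 × 10^-27 kg × 9.893 × 10^-15 J)
λ = 1.15 × 10^-13 m

Comparison:
- Atomic scale (10⁻¹⁰ m): λ is 0.0012× this size
- Nuclear scale (10⁻¹⁵ m): λ is 1.2e+02× this size

The wavelength is between nuclear and atomic scales.

This wavelength is appropriate for probing atomic structure but too large for nuclear physics experiments.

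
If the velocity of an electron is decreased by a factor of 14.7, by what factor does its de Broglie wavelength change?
The wavelength increases by a factor of 14.7.

From λ = h/(mv), the wavelength is inversely proportional to velocity:

λ ∝ 1/v

If v → v/14.7, then λ → 14.7λ

When velocity is decreased by a factor of 14.7, the wavelength increases by a factor of 14.7.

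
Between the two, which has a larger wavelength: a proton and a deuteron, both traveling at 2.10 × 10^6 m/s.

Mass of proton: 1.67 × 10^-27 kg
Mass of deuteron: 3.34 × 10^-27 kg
The proton has the longer wavelength.

Using λ = h/(mv), since both particles have the same velocity, the wavelength depends only on mass.

For proton: λ₁ = h/(m₁v) = 1.89 × 10^-13 m
For deuteron: λ₂ = h/(m₂v) = 9.45 × 10^-14 m

Since λ ∝ 1/m at constant velocity, the lighter particle has the longer wavelength.

The proton has the longer de Broglie wavelength.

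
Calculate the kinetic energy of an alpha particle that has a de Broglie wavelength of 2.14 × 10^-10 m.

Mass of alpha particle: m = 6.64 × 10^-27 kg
7.22 × 10^-22 J (or 4.51 × 10^-3 eV)

From λ = h/√(2mKE), we solve for KE:

λ² = h²/(2mKE)
KE = h²/(2mλ²)
KE = (6.626 × 10^-34 J·s)² / (2 × 6.64 × 10^-27 kg × (2.14 × 10^-10 m)²)
KE = 7.22 × 10^-22 J
KE = 4.51 × 10^-3 eV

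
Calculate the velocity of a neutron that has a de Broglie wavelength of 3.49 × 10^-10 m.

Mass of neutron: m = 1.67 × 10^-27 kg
1.14 × 10^3 m/s

From the de Broglie relation λ = h/(mv), we solve for v:

v = h/(mλ)
v = (6.626 × 10^-34 J·s) / (1.67 × 10^-27 kg × 3.49 × 10^-10 m)
v = 1.14 × 10^3 m/s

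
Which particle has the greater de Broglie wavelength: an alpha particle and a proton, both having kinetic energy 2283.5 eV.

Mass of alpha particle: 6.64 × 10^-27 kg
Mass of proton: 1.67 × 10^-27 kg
The proton has the longer wavelength.

Using λ = h/√(2mKE):

For alpha particle: λ₁ = h/√(2m₁KE) = 3.01 × 10^-13 m
For proton: λ₂ = h/√(2m₂KE) = 5.99 × 10^-13 m

Since λ ∝ 1/√m at constant kinetic energy, the lighter particle has the longer wavelength.

The proton has the longer de Broglie wavelength.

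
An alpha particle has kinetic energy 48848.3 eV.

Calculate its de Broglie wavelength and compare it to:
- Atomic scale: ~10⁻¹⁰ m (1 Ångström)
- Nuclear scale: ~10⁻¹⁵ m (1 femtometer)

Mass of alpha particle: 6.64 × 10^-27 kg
λ = 6.50 × 10^-14 m, which is between nuclear and atomic scales.

Using λ = h/√(2mKE):

KE = 48848.3 eV = 7.826 × 10^-15 J

λ = h/√(2mKE)
λ = (6.626 × 10^-34 J·s) / √(2 × 6.64 × 10^-27 kg × 7.826 × 10^-15 J)
λ = 6.50 × 10^-14 m

Comparison:
- Atomic scale (10⁻¹⁰ m): λ is 0.00065× this size
- Nuclear scale (10⁻¹⁵ m): λ is 65× this size

The wavelength is between nuclear and atomic scales.

This wavelength is appropriate for probing atomic structure but too large for nuclear physics experiments.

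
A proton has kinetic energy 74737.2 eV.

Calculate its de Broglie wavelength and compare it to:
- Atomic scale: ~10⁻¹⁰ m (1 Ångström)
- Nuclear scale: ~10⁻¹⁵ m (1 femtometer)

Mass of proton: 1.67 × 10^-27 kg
λ = 1.05 × 10^-13 m, which is between nuclear and atomic scales.

Using λ = h/√(2mKE):

KE = 74737.2 eV = 1.197 × 10^-14 J

λ = h/√(2mKE)
λ = (6.626 × 10^-34 J·s) / √(2 × 1.67 × 10^-27 kg × 1.197 × 10^-14 J)
λ = 1.05 × 10^-13 m

Comparison:
- Atomic scale (10⁻¹⁰ m): λ is 0.001× this size
- Nuclear scale (10⁻¹⁵ m): λ is 1e+02× this size

The wavelength is between nuclear and atomic scales.

This wavelength is appropriate for probing atomic structure but too large for nuclear physics experiments.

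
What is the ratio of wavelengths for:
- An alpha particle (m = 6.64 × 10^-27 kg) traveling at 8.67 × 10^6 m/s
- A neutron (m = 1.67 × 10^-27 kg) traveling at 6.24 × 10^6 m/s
λ₁/λ₂ = 0.181

Using λ = h/(mv):

λ₁ = h/(m₁v₁) = 1.15 × 10^-14 m
λ₂ = h/(m₂v₂) = 6.36 × 10^-14 m

Ratio λ₁/λ₂ = (m₂v₂)/(m₁v₁)
         = (1.67 × 10^-27 kg × 6.24 × 10^6 m/s) / (6.64 × 10^-27 kg × 8.67 × 10^6 m/s)
         = 0.181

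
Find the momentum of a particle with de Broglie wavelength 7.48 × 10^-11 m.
8.86 × 10^-24 kg·m/s

From the de Broglie relation λ = h/p, we solve for p:

p = h/λ
p = (6.626 × 10^-34 J·s) / (7.48 × 10^-11 m)
p = 8.86 × 10^-24 kg·m/s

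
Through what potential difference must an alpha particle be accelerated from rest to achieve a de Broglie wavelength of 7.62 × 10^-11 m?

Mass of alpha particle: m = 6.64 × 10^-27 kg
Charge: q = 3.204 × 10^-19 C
1.78 × 10^-2 V

From λ = h/√(2mqV), we solve for V:

λ² = h²/(2mqV)
V = h²/(2mqλ²)
V = (6.626 × 10^-34 J·s)² / (2 × 6.64 × 10^-27 kg × 3.204 × 10^-19 C × (7.62 × 10^-11 m)²)
V = 1.78 × 10^-2 V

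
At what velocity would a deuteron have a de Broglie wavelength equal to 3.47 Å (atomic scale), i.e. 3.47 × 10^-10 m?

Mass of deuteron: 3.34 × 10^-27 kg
5.72 × 10^2 m/s

From λ = h/(mv), solve for v:

v = h/(mλ)
v = (6.626 × 10^-34 J·s) / (3.34 × 10^-27 kg × 3.47 × 10^-10 m)
v = 5.72 × 10^2 m/s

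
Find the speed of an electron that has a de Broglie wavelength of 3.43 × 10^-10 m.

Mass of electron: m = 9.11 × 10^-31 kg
2.12 × 10^6 m/s

From the de Broglie relation λ = h/(mv), we solve for v:

v = h/(mλ)
v = (6.626 × 10^-34 J·s) / (9.11 × 10^-31 kg × 3.43 × 10^-10 m)
v = 2.12 × 10^6 m/s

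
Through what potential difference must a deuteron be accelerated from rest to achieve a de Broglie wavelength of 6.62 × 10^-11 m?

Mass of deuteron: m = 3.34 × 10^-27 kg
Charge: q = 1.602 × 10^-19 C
9.36 × 10^-2 V

From λ = h/√(2mqV), we solve for V:

λ² = h²/(2mqV)
V = h²/(2mqλ²)
V = (6.626 × 10^-34 J·s)² / (2 × 3.34 × 10^-27 kg × 1.602 × 10^-19 C × (6.62 × 10^-11 m)²)
V = 9.36 × 10^-2 V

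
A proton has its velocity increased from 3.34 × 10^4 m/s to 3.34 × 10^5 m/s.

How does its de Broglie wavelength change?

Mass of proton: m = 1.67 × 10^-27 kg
The wavelength decreases by a factor of 10.

Using λ = h/(mv):

Initial wavelength: λ₁ = h/(mv₁) = 1.19 × 10^-11 m
Final wavelength: λ₂ = h/(mv₂) = 1.19 × 10^-12 m

Since λ ∝ 1/v, when velocity increases by a factor of 10, the wavelength decreases by a factor of 10.

λ₂/λ₁ = v₁/v₂ = 1/10

The wavelength decreases by a factor of 10.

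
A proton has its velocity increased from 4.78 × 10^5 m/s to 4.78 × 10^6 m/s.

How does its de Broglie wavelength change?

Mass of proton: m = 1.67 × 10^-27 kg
The wavelength decreases by a factor of 10.

Using λ = h/(mv):

Initial wavelength: λ₁ = h/(mv₁) = 8.30 × 10^-13 m
Final wavelength: λ₂ = h/(mv₂) = 8.30 × 10^-14 m

Since λ ∝ 1/v, when velocity increases by a factor of 10, the wavelength decreases by a factor of 10.

λ₂/λ₁ = v₁/v₂ = 1/10

The wavelength decreases by a factor of 10.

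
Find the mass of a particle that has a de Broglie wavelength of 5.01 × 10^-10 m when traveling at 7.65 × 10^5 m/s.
1.73 × 10^-30 kg

From the de Broglie relation λ = h/(mv), we solve for m:

m = h/(λv)
m = (6.626 × 10^-34 J·s) / (5.01 × 10^-10 m × 7.65 × 10^5 m/s)
m = 1.73 × 10^-30 kg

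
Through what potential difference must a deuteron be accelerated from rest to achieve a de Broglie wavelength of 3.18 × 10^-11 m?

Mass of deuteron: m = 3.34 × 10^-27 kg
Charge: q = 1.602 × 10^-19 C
4.06 × 10^-1 V

From λ = h/√(2mqV), we solve for V:

λ² = h²/(2mqV)
V = h²/(2mqλ²)
V = (6.626 × 10^-34 J·s)² / (2 × 3.34 × 10^-27 kg × 1.602 × 10^-19 C × (3.18 × 10^-11 m)²)
V = 4.06 × 10^-1 V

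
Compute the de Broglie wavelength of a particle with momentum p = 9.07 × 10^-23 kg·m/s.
7.31 × 10^-12 m

Using the de Broglie relation λ = h/p:

λ = h/p
λ = (6.626 × 10^-34 J·s) / (9.07 × 10^-23 kg·m/s)
λ = 7.31 × 10^-12 m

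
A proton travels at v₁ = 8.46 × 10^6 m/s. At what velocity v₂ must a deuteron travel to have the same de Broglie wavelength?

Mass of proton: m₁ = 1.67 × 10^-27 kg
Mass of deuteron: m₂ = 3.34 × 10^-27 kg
v₂ = 4.23 × 10^6 m/s

For equal de Broglie wavelengths: λ₁ = λ₂

h/(m₁v₁) = h/(m₂v₂)
m₁v₁ = m₂v₂
v₂ = v₁ · (m₁/m₂)

v₂ = 8.46 × 10^6 m/s × (1.67 × 10^-27 kg / 3.34 × 10^-27 kg)
v₂ = 4.23 × 10^6 m/s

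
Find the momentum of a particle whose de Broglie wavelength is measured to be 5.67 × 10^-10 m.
1.17 × 10^-24 kg·m/s

From the de Broglie relation λ = h/p, we solve for p:

p = h/λ
p = (6.626 × 10^-34 J·s) / (5.67 × 10^-10 m)
p = 1.17 × 10^-24 kg·m/s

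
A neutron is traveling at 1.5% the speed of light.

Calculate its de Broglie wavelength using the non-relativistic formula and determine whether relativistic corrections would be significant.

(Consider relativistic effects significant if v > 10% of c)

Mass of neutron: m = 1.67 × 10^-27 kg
No, relativistic corrections are not needed.

Using the non-relativistic de Broglie formula λ = h/(mv):

v = 1.5% × c = 4.497 × 10^6 m/s

λ = h/(mv)
λ = (6.626 × 10^-34 J·s) / (1.67 × 10^-27 kg × 4.497 × 10^6 m/s)
λ = 8.82 × 10^-14 m

Since v = 1.5% of c < 10% of c, relativistic corrections are NOT significant and this non-relativistic result is a good approximation.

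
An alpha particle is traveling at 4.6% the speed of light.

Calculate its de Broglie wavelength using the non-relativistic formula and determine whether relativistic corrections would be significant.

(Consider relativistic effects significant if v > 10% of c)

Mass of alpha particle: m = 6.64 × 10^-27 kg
No, relativistic corrections are not needed.

Using the non-relativistic de Broglie formula λ = h/(mv):

v = 4.6% × c = 1.379 × 10^7 m/s

λ = h/(mv)
λ = (6.626 × 10^-34 J·s) / (6.64 × 10^-27 kg × 1.379 × 10^7 m/s)
λ = 7.24 × 10^-15 m

Since v = 4.6% of c < 10% of c, relativistic corrections are NOT significant and this non-relativistic result is a good approximation.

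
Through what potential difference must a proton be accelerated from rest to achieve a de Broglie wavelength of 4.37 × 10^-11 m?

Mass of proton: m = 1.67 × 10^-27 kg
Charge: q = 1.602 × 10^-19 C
4.30 × 10^-1 V

From λ = h/√(2mqV), we solve for V:

λ² = h²/(2mqV)
V = h²/(2mqλ²)
V = (6.626 × 10^-34 J·s)² / (2 × 1.67 × 10^-27 kg × 1.602 × 10^-19 C × (4.37 × 10^-11 m)²)
V = 4.30 × 10^-1 V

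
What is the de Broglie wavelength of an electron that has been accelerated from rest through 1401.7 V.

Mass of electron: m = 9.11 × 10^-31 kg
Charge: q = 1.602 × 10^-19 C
3.28 × 10^-11 m

When a particle is accelerated through voltage V, it gains kinetic energy KE = qV.

The de Broglie wavelength is then λ = h/√(2mqV):

λ = h/√(2mqV)
λ = (6.626 × 10^-34 J·s) / √(2 × 9.11 × 10^-31 kg × 1.602 × 10^-19 C × 1401.7 V)
λ = 3.28 × 10^-11 m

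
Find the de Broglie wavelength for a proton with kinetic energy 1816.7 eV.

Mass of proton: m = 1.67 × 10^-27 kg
6.72 × 10^-13 m

Using λ = h/√(2mKE):

First convert KE to Joules: KE = 1816.7 eV = 2.911 × 10^-16 J

λ = h/√(2mKE)
λ = (6.626 × 10^-34 J·s) / √(2 × 1.67 × 10^-27 kg × 2.911 × 10^-16 J)
λ = 6.72 × 10^-13 m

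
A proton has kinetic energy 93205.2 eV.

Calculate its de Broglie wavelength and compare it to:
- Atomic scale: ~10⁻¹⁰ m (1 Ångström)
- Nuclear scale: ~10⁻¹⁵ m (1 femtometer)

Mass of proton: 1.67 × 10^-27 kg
λ = 9.38 × 10^-14 m, which is between nuclear and atomic scales.

Using λ = h/√(2mKE):

KE = 93205.2 eV = 1.493 × 10^-14 J

λ = h/√(2mKE)
λ = (6.626 × 10^-34 J·s) / √(2 × 1.67 × 10^-27 kg × 1.493 × 10^-14 J)
λ = 9.38 × 10^-14 m

Comparison:
- Atomic scale (10⁻¹⁰ m): λ is 0.00094× this size
- Nuclear scale (10⁻¹⁵ m): λ is 94× this size

The wavelength is between nuclear and atomic scales.

This wavelength is appropriate for probing atomic structure but too large for nuclear physics experiments.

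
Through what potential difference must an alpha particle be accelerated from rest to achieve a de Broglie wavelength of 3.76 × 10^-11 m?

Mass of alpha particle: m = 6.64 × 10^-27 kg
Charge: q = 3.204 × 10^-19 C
7.30 × 10^-2 V

From λ = h/√(2mqV), we solve for V:

λ² = h²/(2mqV)
V = h²/(2mqλ²)
V = (6.626 × 10^-34 J·s)² / (2 × 6.64 × 10^-27 kg × 3.204 × 10^-19 C × (3.76 × 10^-11 m)²)
V = 7.30 × 10^-2 V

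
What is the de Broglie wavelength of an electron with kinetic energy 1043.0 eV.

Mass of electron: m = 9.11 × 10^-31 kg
3.80 × 10^-11 m

Using λ = h/√(2mKE):

First convert KE to Joules: KE = 1043.0 eV = 1.671 × 10^-16 J

λ = h/√(2mKE)
λ = (6.626 × 10^-34 J·s) / √(2 × 9.11 × 10^-31 kg × 1.671 × 10^-16 J)
λ = 3.80 × 10^-11 m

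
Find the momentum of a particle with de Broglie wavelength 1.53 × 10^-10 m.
4.33 × 10^-24 kg·m/s

From the de Broglie relation λ = h/p, we solve for p:

p = h/λ
p = (6.626 × 10^-34 J·s) / (1.53 × 10^-10 m)
p = 4.33 × 10^-24 kg·m/s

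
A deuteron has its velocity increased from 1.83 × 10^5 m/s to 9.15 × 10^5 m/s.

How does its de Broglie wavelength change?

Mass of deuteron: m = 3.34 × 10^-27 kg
The wavelength decreases by a factor of 5.

Using λ = h/(mv):

Initial wavelength: λ₁ = h/(mv₁) = 1.08 × 10^-12 m
Final wavelength: λ₂ = h/(mv₂) = 2.17 × 10^-13 m

Since λ ∝ 1/v, when velocity increases by a factor of 5, the wavelength decreases by a factor of 5.

λ₂/λ₁ = v₁/v₂ = 1/5

The wavelength decreases by a factor of 5.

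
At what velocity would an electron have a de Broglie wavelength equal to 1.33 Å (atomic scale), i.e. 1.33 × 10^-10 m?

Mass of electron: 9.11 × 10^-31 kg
5.47 × 10^6 m/s

From λ = h/(mv), solve for v:

v = h/(mλ)
v = (6.626 × 10^-34 J·s) / (9.11 × 10^-31 kg × 1.33 × 10^-10 m)
v = 5.47 × 10^6 m/s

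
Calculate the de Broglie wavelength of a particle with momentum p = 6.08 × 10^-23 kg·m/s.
1.09 × 10^-11 m

Using the de Broglie relation λ = h/p:

λ = h/p
λ = (6.626 × 10^-34 J·s) / (6.08 × 10^-23 kg·m/s)
λ = 1.09 × 10^-11 m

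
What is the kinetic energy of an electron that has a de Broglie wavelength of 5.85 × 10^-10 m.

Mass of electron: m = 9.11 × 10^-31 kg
7.04 × 10^-19 J (or 4.39 eV)

From λ = h/√(2mKE), we solve for KE:

λ² = h²/(2mKE)
KE = h²/(2mλ²)
KE = (6.626 × 10^-34 J·s)² / (2 × 9.11 × 10^-31 kg × (5.85 × 10^-10 m)²)
KE = 7.04 × 10^-19 J
KE = 4.39 eV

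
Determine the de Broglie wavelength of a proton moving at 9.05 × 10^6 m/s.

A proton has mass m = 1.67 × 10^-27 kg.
4.38 × 10^-14 m

Using the de Broglie relation λ = h/(mv):

λ = h/(mv)
λ = (6.626 × 10^-34 J·s) / (1.67 × 10^-27 kg × 9.05 × 10^6 m/s)
λ = 4.38 × 10^-14 m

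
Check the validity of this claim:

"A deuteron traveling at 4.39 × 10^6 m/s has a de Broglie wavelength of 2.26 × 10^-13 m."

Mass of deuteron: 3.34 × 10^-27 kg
False

The claim is incorrect.

Using λ = h/(mv):
λ = (6.626 × 10^-34 J·s) / (3.34 × 10^-27 kg × 4.39 × 10^6 m/s)
λ = 4.52 × 10^-14 m

The actual wavelength differs from the claimed 2.26 × 10^-13 m.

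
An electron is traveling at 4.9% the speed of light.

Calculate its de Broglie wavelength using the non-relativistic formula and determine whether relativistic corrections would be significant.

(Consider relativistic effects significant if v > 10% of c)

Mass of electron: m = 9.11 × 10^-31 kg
No, relativistic corrections are not needed.

Using the non-relativistic de Broglie formula λ = h/(mv):

v = 4.9% × c = 1.469 × 10^7 m/s

λ = h/(mv)
λ = (6.626 × 10^-34 J·s) / (9.11 × 10^-31 kg × 1.469 × 10^7 m/s)
λ = 4.95 × 10^-11 m

Since v = 4.9% of c < 10% of c, relativistic corrections are NOT significant and this non-relativistic result is a good approximation.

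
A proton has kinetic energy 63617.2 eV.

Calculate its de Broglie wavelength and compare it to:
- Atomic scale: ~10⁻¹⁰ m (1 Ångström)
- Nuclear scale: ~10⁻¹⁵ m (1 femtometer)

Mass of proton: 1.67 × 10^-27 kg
λ = 1.14 × 10^-13 m, which is between nuclear and atomic scales.

Using λ = h/√(2mKE):

KE = 63617.2 eV = 1.019 × 10^-14 J

λ = h/√(2mKE)
λ = (6.626 × 10^-34 J·s) / √(2 × 1.67 × 10^-27 kg × 1.019 × 10^-14 J)
λ = 1.14 × 10^-13 m

Comparison:
- Atomic scale (10⁻¹⁰ m): λ is 0.0011× this size
- Nuclear scale (10⁻¹⁵ m): λ is 1.1e+02× this size

The wavelength is between nuclear and atomic scales.

This wavelength is appropriate for probing atomic structure but too large for nuclear physics experiments.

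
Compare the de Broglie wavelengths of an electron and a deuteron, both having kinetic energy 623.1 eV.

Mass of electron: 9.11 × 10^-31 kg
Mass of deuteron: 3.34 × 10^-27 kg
The electron has the longer wavelength.

Using λ = h/√(2mKE):

For electron: λ₁ = h/√(2m₁KE) = 4.91 × 10^-11 m
For deuteron: λ₂ = h/√(2m₂KE) = 8.11 × 10^-13 m

Since λ ∝ 1/√m at constant kinetic energy, the lighter particle has the longer wavelength.

The electron has the longer de Broglie wavelength.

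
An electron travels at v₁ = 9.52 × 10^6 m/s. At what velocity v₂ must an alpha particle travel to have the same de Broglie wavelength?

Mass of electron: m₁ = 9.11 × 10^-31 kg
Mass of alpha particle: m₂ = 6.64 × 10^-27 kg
v₂ = 1.31 × 10^3 m/s

For equal de Broglie wavelengths: λ₁ = λ₂

h/(m₁v₁) = h/(m₂v₂)
m₁v₁ = m₂v₂
v₂ = v₁ · (m₁/m₂)

v₂ = 9.52 × 10^6 m/s × (9.11 × 10^-31 kg / 6.64 × 10^-27 kg)
v₂ = 1.31 × 10^3 m/s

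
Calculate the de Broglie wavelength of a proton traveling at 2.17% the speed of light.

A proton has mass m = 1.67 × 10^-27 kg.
6.10 × 10^-14 m

Using the de Broglie relation λ = h/(mv):

v = 2.17% × c = 6.505 × 10^6 m/s

λ = h/(mv)
λ = (6.626 × 10^-34 J·s) / (1.67 × 10^-27 kg × 6.505 × 10^6 m/s)
λ = 6.10 × 10^-14 m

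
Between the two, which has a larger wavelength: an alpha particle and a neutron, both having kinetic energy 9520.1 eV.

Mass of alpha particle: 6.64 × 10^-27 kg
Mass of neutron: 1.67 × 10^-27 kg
The neutron has the longer wavelength.

Using λ = h/√(2mKE):

For alpha particle: λ₁ = h/√(2m₁KE) = 1.47 × 10^-13 m
For neutron: λ₂ = h/√(2m₂KE) = 2.94 × 10^-13 m

Since λ ∝ 1/√m at constant kinetic energy, the lighter particle has the longer wavelength.

The neutron has the longer de Broglie wavelength.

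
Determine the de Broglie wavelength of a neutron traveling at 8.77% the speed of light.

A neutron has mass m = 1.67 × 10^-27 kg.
1.51 × 10^-14 m

Using the de Broglie relation λ = h/(mv):

v = 8.77% × c = 2.629 × 10^7 m/s

λ = h/(mv)
λ = (6.626 × 10^-34 J·s) / (1.67 × 10^-27 kg × 2.629 × 10^7 m/s)
λ = 1.51 × 10^-14 m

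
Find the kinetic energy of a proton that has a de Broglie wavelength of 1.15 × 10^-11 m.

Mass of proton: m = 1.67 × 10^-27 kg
9.94 × 10^-19 J (or 6.20 eV)

From λ = h/√(2mKE), we solve for KE:

λ² = h²/(2mKE)
KE = h²/(2mλ²)
KE = (6.626 × 10^-34 J·s)² / (2 × 1.67 × 10^-27 kg × (1.15 × 10^-11 m)²)
KE = 9.94 × 10^-19 J
KE = 6.20 eV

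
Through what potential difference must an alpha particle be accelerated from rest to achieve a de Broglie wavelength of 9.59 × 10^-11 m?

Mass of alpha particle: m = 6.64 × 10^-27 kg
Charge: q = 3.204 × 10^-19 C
1.12 × 10^-2 V

From λ = h/√(2mqV), we solve for V:

λ² = h²/(2mqV)
V = h²/(2mqλ²)
V = (6.626 × 10^-34 J·s)² / (2 × 6.64 × 10^-27 kg × 3.204 × 10^-19 C × (9.59 × 10^-11 m)²)
V = 1.12 × 10^-2 V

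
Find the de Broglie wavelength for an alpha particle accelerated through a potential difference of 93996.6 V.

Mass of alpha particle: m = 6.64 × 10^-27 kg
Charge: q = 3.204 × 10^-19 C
3.31 × 10^-14 m

When a particle is accelerated through voltage V, it gains kinetic energy KE = qV.

The de Broglie wavelength is then λ = h/√(2mqV):

λ = h/√(2mqV)
λ = (6.626 × 10^-34 J·s) / √(2 × 6.64 × 10^-27 kg × 3.204 × 10^-19 C × 93996.6 V)
λ = 3.31 × 10^-14 m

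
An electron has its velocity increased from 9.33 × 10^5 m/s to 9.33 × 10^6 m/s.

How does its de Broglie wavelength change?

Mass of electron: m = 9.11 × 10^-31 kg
The wavelength decreases by a factor of 10.

Using λ = h/(mv):

Initial wavelength: λ₁ = h/(mv₁) = 7.80 × 10^-10 m
Final wavelength: λ₂ = h/(mv₂) = 7.80 × 10^-11 m

Since λ ∝ 1/v, when velocity increases by a factor of 10, the wavelength decreases by a factor of 10.

λ₂/λ₁ = v₁/v₂ = 1/10

The wavelength decreases by a factor of 10.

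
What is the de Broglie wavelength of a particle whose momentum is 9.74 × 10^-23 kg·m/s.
6.80 × 10^-12 m

Using the de Broglie relation λ = h/p:

λ = h/p
λ = (6.626 × 10^-34 J·s) / (9.74 × 10^-23 kg·m/s)
λ = 6.80 × 10^-12 m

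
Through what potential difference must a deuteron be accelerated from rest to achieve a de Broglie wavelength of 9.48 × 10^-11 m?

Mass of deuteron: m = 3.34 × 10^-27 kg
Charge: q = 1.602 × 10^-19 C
4.57 × 10^-2 V

From λ = h/√(2mqV), we solve for V:

λ² = h²/(2mqV)
V = h²/(2mqλ²)
V = (6.626 × 10^-34 J·s)² / (2 × 3.34 × 10^-27 kg × 1.602 × 10^-19 C × (9.48 × 10^-11 m)²)
V = 4.57 × 10^-2 V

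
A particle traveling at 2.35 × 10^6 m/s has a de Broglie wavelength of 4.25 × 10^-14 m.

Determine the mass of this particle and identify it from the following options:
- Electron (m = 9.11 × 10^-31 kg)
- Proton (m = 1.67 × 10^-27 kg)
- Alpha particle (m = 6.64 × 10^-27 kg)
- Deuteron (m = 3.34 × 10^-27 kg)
The particle is an alpha particle.

From λ = h/(mv), solve for mass:

m = h/(λv)
m = (6.626 × 10^-34 J·s) / (4.25 × 10^-14 m × 2.35 × 10^6 m/s)
m = 6.63 × 10^-27 kg

Comparing with the listed masses, this is closest to an alpha particle.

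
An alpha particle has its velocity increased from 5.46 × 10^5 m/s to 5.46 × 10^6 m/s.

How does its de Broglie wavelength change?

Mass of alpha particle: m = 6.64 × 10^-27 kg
The wavelength decreases by a factor of 10.

Using λ = h/(mv):

Initial wavelength: λ₁ = h/(mv₁) = 1.83 × 10^-13 m
Final wavelength: λ₂ = h/(mv₂) = 1.83 × 10^-14 m

Since λ ∝ 1/v, when velocity increases by a factor of 10, the wavelength decreases by a factor of 10.

λ₂/λ₁ = v₁/v₂ = 1/10

The wavelength decreases by a factor of 10.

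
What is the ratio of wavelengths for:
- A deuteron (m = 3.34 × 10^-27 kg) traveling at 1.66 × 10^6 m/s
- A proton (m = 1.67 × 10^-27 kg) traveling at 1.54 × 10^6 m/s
λ₁/λ₂ = 0.464

Using λ = h/(mv):

λ₁ = h/(m₁v₁) = 1.20 × 10^-13 m
λ₂ = h/(m₂v₂) = 2.58 × 10^-13 m

Ratio λ₁/λ₂ = (m₂v₂)/(m₁v₁)
         = (1.67 × 10^-27 kg × 1.54 × 10^6 m/s) / (3.34 × 10^-27 kg × 1.66 × 10^6 m/s)
         = 0.464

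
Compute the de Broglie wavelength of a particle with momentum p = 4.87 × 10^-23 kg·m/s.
1.36 × 10^-11 m

Using the de Broglie relation λ = h/p:

λ = h/p
λ = (6.626 × 10^-34 J·s) / (4.87 × 10^-23 kg·m/s)
λ = 1.36 × 10^-11 m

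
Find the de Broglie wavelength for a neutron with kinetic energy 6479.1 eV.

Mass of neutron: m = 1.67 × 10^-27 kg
3.56 × 10^-13 m

Using λ = h/√(2mKE):

First convert KE to Joules: KE = 6479.1 eV = 1.038 × 10^-15 J

λ = h/√(2mKE)
λ = (6.626 × 10^-34 J·s) / √(2 × 1.67 × 10^-27 kg × 1.038 × 10^-15 J)
λ = 3.56 × 10^-13 m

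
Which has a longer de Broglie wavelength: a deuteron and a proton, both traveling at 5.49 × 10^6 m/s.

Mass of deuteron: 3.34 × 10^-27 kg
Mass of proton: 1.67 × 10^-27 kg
The proton has the longer wavelength.

Using λ = h/(mv), since both particles have the same velocity, the wavelength depends only on mass.

For deuteron: λ₁ = h/(m₁v) = 3.61 × 10^-14 m
For proton: λ₂ = h/(m₂v) = 7.23 × 10^-14 m

Since λ ∝ 1/m at constant velocity, the lighter particle has the longer wavelength.

The proton has the longer de Broglie wavelength.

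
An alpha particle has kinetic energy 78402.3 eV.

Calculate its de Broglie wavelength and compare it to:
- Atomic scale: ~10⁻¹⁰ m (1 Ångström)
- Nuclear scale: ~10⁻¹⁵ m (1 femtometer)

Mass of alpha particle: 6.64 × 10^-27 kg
λ = 5.13 × 10^-14 m, which is between nuclear and atomic scales.

Using λ = h/√(2mKE):

KE = 78402.3 eV = 1.256 × 10^-14 J

λ = h/√(2mKE)
λ = (6.626 × 10^-34 J·s) / √(2 × 6.64 × 10^-27 kg × 1.256 × 10^-14 J)
λ = 5.13 × 10^-14 m

Comparison:
- Atomic scale (10⁻¹⁰ m): λ is 0.00051× this size
- Nuclear scale (10⁻¹⁵ m): λ is 51× this size

The wavelength is between nuclear and atomic scales.

This wavelength is appropriate for probing atomic structure but too large for nuclear physics experiments.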